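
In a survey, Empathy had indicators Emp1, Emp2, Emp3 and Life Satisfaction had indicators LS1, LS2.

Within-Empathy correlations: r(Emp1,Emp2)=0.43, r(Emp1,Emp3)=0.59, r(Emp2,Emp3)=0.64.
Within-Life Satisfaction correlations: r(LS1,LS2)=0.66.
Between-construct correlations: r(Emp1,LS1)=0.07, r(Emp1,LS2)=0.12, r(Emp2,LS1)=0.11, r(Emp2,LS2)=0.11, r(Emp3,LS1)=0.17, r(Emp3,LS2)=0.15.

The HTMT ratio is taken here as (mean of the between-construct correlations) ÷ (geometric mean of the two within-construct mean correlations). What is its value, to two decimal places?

Mean heterotrait r = 0.73/6 = 0.1217.
Mean within-Emp = 1.66/3 = 0.5533; mean within-LS = 0.66/1 = 0.6600.
Geometric mean = √(0.5533 × 0.6600) = 0.6043.
HTMT = 0.1217 / 0.6043 = 0.20.

0.20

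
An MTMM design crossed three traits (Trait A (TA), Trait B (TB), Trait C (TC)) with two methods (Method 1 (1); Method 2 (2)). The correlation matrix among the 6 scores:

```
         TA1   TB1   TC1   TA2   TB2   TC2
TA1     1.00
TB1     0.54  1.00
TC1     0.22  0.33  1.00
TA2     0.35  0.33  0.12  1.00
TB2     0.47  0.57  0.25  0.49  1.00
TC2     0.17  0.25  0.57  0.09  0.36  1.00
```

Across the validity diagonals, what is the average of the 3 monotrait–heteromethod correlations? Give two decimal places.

0.50

Convergent values: 0.35, 0.57, 0.57; mean = 1.49/3 = 0.50.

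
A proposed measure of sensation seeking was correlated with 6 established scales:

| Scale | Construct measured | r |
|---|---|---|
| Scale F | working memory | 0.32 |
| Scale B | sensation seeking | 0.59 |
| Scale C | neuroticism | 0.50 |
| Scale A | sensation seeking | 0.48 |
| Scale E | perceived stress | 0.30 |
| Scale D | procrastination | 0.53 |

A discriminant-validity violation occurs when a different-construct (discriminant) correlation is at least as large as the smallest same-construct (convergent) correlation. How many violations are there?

Convergent (same construct = sensation seeking): Scale B, Scale A.
Smallest convergent = 0.48. Discriminant values: 0.32, 0.50, 0.30, 0.53; count ≥ 0.48 → 2.

2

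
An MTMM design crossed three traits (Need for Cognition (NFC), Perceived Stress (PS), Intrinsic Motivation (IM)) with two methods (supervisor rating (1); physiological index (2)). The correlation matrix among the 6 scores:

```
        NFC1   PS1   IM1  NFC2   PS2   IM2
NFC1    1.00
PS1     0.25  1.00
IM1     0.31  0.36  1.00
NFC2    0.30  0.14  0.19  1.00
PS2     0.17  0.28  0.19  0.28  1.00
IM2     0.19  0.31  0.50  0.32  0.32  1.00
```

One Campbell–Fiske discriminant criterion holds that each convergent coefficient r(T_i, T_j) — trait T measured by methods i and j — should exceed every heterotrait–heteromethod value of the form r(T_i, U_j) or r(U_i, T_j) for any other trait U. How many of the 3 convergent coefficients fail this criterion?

Each convergent coefficient versus the relevant comparison correlations:
NFC (methods 1·2): 0.30 vs {0.17, 0.14, 0.19, 0.19} → pass.
PS (methods 1·2): 0.28 vs {0.14, 0.17, 0.31, 0.19} → fail.
IM (methods 1·2): 0.50 vs {0.19, 0.19, 0.19, 0.31} → pass.
1 of 3 fail.

1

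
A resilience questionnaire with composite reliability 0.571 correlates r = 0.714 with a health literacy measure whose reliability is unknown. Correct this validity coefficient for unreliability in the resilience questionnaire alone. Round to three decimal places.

0.945

Single correction: r_c = r_obs / √r_xx = 0.714 / √0.571 = 0.714 / 0.7556 ≈ 0.945.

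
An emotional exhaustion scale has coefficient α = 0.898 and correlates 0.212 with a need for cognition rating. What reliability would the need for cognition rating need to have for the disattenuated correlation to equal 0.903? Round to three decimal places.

r_true = r_obs / √(r_xx · r_yy) ⇒ 0.903 = 0.212 / √(0.898 · r_yy).
√(0.898 · r_yy) = 0.212 / 0.903 = 0.2348; 0.898 · r_yy = 0.0551; r_yy = 0.0551 / 0.898 ≈ 0.061.

0.061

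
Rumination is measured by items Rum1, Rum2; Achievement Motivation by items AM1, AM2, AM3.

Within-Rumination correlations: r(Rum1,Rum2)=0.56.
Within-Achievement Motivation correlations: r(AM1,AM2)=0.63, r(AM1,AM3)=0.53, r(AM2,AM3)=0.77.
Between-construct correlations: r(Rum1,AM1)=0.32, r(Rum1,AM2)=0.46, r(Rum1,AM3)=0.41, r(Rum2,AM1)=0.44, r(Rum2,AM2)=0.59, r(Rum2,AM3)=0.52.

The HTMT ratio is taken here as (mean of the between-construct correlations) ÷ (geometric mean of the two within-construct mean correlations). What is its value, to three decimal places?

0.761

Mean heterotrait r = 2.74/6 = 0.4567.
Mean within-Rum = 0.56/1 = 0.5600; mean within-AM = 1.93/3 = 0.6433.
Geometric mean = √(0.5600 × 0.6433) = 0.6002.
HTMT = 0.4567 / 0.6002 = 0.761.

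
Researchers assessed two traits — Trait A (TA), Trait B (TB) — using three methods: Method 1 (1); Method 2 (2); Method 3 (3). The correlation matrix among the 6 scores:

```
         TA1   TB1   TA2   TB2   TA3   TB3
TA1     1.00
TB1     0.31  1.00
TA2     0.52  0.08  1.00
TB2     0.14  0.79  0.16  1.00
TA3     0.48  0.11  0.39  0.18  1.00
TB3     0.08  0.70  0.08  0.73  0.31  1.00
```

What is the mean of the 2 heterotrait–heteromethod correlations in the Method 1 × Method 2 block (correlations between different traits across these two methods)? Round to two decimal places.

HTHM values (method 1 × method 2): 0.14, 0.08; mean = 0.22/2 = 0.11.

0.11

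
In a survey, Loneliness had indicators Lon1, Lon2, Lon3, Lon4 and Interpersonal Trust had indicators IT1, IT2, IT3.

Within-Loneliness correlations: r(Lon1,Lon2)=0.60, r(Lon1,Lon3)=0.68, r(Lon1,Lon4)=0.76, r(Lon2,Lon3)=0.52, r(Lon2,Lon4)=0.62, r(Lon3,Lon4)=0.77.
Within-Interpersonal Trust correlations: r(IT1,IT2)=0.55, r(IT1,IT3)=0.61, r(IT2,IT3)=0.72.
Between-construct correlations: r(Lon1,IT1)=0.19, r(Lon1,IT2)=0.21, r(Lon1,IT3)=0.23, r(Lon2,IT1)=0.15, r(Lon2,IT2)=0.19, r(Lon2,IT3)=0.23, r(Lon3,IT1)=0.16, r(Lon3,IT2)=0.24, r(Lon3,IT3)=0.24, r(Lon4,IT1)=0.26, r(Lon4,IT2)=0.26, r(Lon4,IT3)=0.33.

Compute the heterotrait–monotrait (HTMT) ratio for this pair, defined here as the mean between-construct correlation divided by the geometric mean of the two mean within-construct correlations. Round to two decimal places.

0.35

Mean heterotrait r = 2.69/12 = 0.2242.
Mean within-Lon = 3.95/6 = 0.6583; mean within-IT = 1.88/3 = 0.6267.
Geometric mean = √(0.6583 × 0.6267) = 0.6423.
HTMT = 0.2242 / 0.6423 = 0.35.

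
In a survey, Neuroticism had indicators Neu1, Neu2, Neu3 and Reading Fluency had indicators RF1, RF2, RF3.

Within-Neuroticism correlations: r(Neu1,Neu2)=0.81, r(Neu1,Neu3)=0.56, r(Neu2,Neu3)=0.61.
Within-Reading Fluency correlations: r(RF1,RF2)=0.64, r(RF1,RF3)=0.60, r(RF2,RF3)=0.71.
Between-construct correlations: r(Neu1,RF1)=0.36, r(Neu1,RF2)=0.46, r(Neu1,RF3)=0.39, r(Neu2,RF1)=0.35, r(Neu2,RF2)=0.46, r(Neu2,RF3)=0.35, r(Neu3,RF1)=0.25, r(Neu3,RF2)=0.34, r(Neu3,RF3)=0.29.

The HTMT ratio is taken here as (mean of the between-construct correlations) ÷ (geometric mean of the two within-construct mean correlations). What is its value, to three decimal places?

Between-construct mean = 3.25/9 = 0.3611.
Mean within-Neu = 1.98/3 = 0.6600; mean within-RF = 1.95/3 = 0.6500.
Geometric mean = √(0.6600 × 0.6500) = 0.6550.
HTMT = 0.3611 / 0.6550 = 0.551.

0.551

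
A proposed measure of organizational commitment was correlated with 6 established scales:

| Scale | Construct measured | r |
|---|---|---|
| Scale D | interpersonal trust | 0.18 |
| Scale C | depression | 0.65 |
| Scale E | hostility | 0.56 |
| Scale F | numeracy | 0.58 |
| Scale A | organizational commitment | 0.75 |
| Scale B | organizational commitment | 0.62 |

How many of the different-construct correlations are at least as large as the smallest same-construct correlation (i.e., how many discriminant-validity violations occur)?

Convergent (same construct = organizational commitment): Scale A, Scale B.
Smallest convergent = 0.62. Discriminant values: 0.18, 0.65, 0.56, 0.58; count ≥ 0.62 → 1.

1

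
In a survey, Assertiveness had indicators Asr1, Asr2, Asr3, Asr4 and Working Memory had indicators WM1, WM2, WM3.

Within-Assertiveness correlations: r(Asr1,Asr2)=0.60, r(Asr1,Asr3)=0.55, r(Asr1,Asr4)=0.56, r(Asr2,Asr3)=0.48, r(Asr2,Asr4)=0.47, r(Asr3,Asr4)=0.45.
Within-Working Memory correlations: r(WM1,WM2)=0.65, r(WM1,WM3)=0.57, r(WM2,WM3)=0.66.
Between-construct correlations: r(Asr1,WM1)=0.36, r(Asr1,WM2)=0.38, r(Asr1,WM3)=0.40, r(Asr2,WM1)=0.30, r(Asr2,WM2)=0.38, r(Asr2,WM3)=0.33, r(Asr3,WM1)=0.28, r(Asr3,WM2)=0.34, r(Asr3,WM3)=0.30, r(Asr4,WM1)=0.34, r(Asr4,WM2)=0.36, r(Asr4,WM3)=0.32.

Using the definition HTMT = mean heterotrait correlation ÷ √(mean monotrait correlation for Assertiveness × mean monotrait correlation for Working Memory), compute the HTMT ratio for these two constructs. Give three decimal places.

Mean heterotrait r = 4.09/12 = 0.3408.
Mean within-Asr = 3.11/6 = 0.5183; mean within-WM = 1.88/3 = 0.6267.
Geometric mean = √(0.5183 × 0.6267) = 0.5699.
HTMT = 0.3408 / 0.5699 = 0.598.

0.598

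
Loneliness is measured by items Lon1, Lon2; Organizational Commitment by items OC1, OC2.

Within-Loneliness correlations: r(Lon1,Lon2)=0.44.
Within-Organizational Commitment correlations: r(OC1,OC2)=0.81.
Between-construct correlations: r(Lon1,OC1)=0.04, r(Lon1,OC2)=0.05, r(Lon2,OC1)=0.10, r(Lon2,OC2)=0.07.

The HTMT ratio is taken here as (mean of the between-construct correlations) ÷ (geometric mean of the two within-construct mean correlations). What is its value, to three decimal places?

Mean between = 0.26/4 = 0.0650.
Mean within-Lon = 0.44/1 = 0.4400; mean within-OC = 0.81/1 = 0.8100.
Geometric mean = √(0.4400 × 0.8100) = 0.5970.
HTMT = 0.0650 / 0.5970 = 0.109.

0.109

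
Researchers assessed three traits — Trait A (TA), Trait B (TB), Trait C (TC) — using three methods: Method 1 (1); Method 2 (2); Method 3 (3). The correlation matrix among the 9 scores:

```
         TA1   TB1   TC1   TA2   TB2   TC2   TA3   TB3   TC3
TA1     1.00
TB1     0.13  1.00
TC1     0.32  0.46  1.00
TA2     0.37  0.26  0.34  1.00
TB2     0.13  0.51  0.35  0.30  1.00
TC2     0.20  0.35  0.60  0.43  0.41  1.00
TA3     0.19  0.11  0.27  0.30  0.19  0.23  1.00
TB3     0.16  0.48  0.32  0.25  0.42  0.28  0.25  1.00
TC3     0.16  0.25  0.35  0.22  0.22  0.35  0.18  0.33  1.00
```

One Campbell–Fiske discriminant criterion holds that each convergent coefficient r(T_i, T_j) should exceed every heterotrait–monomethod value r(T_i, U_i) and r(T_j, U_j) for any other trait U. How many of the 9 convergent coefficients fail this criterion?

5

Convergent coefficients and their comparison sets:
TA (methods 1·2): 0.37 vs {0.13, 0.30, 0.32, 0.43} → fail.
TA (methods 1·3): 0.19 vs {0.13, 0.25, 0.32, 0.18} → fail.
TA (methods 2·3): 0.30 vs {0.30, 0.25, 0.43, 0.18} → fail.
TB (methods 1·2): 0.51 vs {0.13, 0.30, 0.46, 0.41} → pass.
TB (methods 1·3): 0.48 vs {0.13, 0.25, 0.46, 0.33} → pass.
TB (methods 2·3): 0.42 vs {0.30, 0.25, 0.41, 0.33} → pass.
TC (methods 1·2): 0.60 vs {0.32, 0.43, 0.46, 0.41} → pass.
TC (methods 1·3): 0.35 vs {0.32, 0.18, 0.46, 0.33} → fail.
TC (methods 2·3): 0.35 vs {0.43, 0.18, 0.41, 0.33} → fail.
5 of 9 fail.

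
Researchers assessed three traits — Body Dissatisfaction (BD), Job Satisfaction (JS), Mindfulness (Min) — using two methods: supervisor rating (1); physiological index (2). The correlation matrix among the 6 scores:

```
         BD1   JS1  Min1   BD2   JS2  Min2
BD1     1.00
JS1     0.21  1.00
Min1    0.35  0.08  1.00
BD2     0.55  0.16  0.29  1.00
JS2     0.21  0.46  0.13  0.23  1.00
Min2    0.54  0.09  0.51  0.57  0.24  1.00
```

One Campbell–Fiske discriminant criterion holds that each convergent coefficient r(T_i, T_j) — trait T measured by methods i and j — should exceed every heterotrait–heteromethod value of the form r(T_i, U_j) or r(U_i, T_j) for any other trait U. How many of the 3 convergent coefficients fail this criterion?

Convergent coefficients and their comparison sets:
BD (methods 1·2): 0.55 vs {0.21, 0.16, 0.54, 0.29} → pass.
JS (methods 1·2): 0.46 vs {0.16, 0.21, 0.09, 0.13} → pass.
Min (methods 1·2): 0.51 vs {0.29, 0.54, 0.13, 0.09} → fail.
1 of 3 fail.

1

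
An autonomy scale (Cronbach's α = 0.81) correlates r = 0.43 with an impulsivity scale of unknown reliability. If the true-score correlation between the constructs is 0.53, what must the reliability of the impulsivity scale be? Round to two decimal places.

0.81

r_true = r_obs / √(r_xx · r_yy) ⇒ 0.53 = 0.43 / √(0.81 · r_yy).
√(0.81 · r_yy) = 0.43 / 0.53 = 0.8113; 0.81 · r_yy = 0.6582; r_yy = 0.6582 / 0.81 ≈ 0.81.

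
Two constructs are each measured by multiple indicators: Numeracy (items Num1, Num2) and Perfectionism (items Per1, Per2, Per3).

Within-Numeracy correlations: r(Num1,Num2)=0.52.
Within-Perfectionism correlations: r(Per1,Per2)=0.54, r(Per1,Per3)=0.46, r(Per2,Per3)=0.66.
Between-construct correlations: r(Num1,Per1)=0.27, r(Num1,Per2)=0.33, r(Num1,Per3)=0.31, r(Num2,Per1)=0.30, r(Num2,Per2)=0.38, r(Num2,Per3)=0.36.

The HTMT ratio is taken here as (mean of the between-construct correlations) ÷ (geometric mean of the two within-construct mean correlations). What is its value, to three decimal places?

Between-construct mean = 1.95/6 = 0.3250.
Mean within-Num = 0.52/1 = 0.5200; mean within-Per = 1.66/3 = 0.5533.
Geometric mean = √(0.5200 × 0.5533) = 0.5364.
HTMT = 0.3250 / 0.5364 = 0.606.

0.606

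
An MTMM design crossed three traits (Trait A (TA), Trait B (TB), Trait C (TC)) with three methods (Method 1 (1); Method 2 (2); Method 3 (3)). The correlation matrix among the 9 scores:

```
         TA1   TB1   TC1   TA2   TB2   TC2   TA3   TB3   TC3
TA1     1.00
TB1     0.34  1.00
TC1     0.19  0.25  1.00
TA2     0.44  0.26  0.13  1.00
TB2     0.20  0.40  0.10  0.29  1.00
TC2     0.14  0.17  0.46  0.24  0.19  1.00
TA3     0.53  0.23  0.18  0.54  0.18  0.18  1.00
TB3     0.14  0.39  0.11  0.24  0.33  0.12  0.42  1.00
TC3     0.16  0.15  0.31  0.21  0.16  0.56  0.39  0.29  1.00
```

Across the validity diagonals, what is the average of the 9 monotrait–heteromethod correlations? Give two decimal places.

0.44

Convergent values: 0.44, 0.53, 0.54, 0.40, 0.39, 0.33, 0.46, 0.31, 0.56; mean = 3.96/9 = 0.44.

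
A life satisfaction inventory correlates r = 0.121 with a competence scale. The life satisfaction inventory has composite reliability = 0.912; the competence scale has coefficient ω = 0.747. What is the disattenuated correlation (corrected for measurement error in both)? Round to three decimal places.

0.147

r_true = r_obs / √(r_xx · r_yy) = 0.121 / √(0.912 × 0.747) = 0.121 / √0.681264 = 0.121 / 0.8254 ≈ 0.147.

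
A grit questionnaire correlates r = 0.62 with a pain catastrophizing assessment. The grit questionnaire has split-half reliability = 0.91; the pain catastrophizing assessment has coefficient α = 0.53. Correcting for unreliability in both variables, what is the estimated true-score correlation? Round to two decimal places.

0.89

r_true = r_obs / √(r_xx · r_yy) = 0.62 / √(0.91 × 0.53) = 0.62 / √0.4823 = 0.62 / 0.6945 ≈ 0.89.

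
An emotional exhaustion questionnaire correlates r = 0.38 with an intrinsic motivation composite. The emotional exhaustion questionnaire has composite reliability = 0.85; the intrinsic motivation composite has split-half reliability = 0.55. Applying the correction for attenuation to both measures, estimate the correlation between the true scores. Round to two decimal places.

0.56

r_true = r_obs / √(r_xx · r_yy) = 0.38 / √(0.85 × 0.55) = 0.38 / √0.4675 = 0.38 / 0.6837 ≈ 0.56.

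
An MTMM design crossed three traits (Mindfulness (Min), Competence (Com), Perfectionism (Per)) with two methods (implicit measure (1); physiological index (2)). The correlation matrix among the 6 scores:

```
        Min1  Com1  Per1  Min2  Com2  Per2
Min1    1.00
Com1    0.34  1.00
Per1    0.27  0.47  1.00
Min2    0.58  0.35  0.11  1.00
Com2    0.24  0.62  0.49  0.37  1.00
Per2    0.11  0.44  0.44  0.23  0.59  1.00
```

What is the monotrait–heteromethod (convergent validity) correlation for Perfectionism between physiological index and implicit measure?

Same trait (Per), different methods: r(Per2, Per1) = 0.44.

0.44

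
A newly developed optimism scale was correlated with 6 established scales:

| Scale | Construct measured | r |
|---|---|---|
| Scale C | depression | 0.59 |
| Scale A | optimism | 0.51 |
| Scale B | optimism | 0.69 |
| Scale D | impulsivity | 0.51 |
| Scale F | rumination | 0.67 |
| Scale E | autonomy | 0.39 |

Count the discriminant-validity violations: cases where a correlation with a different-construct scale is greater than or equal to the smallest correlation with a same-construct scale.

3

Convergent (same construct = optimism): Scale A, Scale B.
Smallest convergent = 0.51. Discriminant values: 0.59, 0.51, 0.67, 0.39; count ≥ 0.51 → 3.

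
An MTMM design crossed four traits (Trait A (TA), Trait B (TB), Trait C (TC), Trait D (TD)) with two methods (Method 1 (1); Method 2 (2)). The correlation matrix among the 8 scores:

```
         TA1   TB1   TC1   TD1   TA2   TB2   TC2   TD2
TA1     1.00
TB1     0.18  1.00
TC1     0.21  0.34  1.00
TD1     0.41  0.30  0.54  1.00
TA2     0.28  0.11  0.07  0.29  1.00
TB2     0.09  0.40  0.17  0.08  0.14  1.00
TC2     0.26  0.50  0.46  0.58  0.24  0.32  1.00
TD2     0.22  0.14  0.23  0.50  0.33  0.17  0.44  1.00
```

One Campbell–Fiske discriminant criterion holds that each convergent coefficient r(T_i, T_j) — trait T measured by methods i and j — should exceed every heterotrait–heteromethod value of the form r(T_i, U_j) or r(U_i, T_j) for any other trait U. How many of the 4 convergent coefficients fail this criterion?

Each convergent coefficient versus the relevant comparison correlations:
TA (methods 1·2): 0.28 vs {0.09, 0.11, 0.26, 0.07, 0.22, 0.29} → fail.
TB (methods 1·2): 0.40 vs {0.11, 0.09, 0.50, 0.17, 0.14, 0.08} → fail.
TC (methods 1·2): 0.46 vs {0.07, 0.26, 0.17, 0.50, 0.23, 0.58} → fail.
TD (methods 1·2): 0.50 vs {0.29, 0.22, 0.08, 0.14, 0.58, 0.23} → fail.
4 of 4 fail.

4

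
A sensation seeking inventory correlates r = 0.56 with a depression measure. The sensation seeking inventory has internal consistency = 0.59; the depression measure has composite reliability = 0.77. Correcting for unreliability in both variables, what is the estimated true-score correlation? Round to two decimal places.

0.83

r_true = r_obs / √(r_xx · r_yy) = 0.56 / √(0.59 × 0.77) = 0.56 / √0.4543 = 0.56 / 0.6740 ≈ 0.83.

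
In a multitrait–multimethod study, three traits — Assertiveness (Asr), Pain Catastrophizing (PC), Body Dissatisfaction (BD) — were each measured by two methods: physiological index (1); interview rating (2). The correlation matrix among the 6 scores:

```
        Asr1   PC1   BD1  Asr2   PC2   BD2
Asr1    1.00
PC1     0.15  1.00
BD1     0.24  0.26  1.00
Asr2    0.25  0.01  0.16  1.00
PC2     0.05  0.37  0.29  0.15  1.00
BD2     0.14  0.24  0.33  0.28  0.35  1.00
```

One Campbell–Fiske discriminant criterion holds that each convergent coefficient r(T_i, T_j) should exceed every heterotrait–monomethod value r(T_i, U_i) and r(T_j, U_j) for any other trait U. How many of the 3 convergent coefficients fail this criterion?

2

Each convergent coefficient versus the relevant comparison correlations:
Asr (methods 1·2): 0.25 vs {0.15, 0.15, 0.24, 0.28} → fail.
PC (methods 1·2): 0.37 vs {0.15, 0.15, 0.26, 0.35} → pass.
BD (methods 1·2): 0.33 vs {0.24, 0.28, 0.26, 0.35} → fail.
2 of 3 fail.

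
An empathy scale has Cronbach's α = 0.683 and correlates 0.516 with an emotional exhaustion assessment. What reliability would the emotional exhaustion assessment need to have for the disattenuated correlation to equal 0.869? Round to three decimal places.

0.516

r_true = r_obs / √(r_xx · r_yy) ⇒ 0.869 = 0.516 / √(0.683 · r_yy).
√(0.683 · r_yy) = 0.516 / 0.869 = 0.5938; 0.683 · r_yy = 0.3526; r_yy = 0.3526 / 0.683 ≈ 0.516.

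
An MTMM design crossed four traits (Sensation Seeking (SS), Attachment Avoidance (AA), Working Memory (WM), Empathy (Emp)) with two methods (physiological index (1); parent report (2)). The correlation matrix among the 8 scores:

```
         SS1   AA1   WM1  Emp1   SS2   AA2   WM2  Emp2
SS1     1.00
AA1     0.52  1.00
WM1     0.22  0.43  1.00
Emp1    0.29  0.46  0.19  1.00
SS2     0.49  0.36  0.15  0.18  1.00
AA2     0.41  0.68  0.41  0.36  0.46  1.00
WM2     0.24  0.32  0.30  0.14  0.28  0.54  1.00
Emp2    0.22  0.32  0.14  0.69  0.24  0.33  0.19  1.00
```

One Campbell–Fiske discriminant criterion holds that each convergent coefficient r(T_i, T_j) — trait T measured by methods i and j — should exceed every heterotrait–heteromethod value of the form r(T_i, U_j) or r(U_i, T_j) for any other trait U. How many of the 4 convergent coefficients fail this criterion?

Each convergent coefficient versus the relevant comparison correlations:
SS (methods 1·2): 0.49 vs {0.41, 0.36, 0.24, 0.15, 0.22, 0.18} → pass.
AA (methods 1·2): 0.68 vs {0.36, 0.41, 0.32, 0.41, 0.32, 0.36} → pass.
WM (methods 1·2): 0.30 vs {0.15, 0.24, 0.41, 0.32, 0.14, 0.14} → fail.
Emp (methods 1·2): 0.69 vs {0.18, 0.22, 0.36, 0.32, 0.14, 0.14} → pass.
1 of 4 fail.

1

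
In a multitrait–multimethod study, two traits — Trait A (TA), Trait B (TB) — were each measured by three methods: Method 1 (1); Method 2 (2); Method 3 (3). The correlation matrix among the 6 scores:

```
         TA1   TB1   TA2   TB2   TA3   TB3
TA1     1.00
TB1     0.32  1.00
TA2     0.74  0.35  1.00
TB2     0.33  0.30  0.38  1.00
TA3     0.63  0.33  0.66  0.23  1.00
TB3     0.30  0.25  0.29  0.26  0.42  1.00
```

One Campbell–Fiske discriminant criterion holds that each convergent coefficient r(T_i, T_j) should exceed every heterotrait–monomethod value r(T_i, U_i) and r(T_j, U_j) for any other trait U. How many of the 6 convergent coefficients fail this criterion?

3

Checking each validity diagonal entry against its comparison values:
TA (methods 1·2): 0.74 vs {0.32, 0.38} → pass.
TA (methods 1·3): 0.63 vs {0.32, 0.42} → pass.
TA (methods 2·3): 0.66 vs {0.38, 0.42} → pass.
TB (methods 1·2): 0.30 vs {0.32, 0.38} → fail.
TB (methods 1·3): 0.25 vs {0.32, 0.42} → fail.
TB (methods 2·3): 0.26 vs {0.38, 0.42} → fail.
3 of 6 fail.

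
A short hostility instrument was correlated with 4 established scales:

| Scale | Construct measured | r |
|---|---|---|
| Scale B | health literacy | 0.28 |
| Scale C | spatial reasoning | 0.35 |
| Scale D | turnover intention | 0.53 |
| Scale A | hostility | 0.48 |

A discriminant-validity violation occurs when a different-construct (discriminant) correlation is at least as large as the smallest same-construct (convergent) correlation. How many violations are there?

1

Convergent (same construct = hostility): Scale A.
Smallest convergent = 0.48. Discriminant values: 0.28, 0.35, 0.53; count ≥ 0.48 → 1.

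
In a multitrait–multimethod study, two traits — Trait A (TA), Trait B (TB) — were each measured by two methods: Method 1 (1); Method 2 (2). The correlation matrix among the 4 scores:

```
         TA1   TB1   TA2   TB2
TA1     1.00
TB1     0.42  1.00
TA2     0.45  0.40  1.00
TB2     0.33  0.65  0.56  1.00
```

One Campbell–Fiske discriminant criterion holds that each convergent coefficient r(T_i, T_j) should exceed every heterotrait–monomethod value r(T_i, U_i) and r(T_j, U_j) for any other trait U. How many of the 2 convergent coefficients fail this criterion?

1

Each convergent coefficient versus the relevant comparison correlations:
TA (methods 1·2): 0.45 vs {0.42, 0.56} → fail.
TB (methods 1·2): 0.65 vs {0.42, 0.56} → pass.
1 of 2 fail.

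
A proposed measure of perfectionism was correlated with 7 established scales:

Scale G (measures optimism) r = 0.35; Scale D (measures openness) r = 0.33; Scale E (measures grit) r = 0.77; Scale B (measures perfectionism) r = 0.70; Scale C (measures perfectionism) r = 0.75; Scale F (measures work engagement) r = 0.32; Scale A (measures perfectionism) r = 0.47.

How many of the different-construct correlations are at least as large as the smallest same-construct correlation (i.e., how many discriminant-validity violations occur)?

Convergent (same construct = perfectionism): Scale B, Scale C, Scale A.
Smallest convergent = 0.47. Discriminant values: 0.35, 0.33, 0.77, 0.32; count ≥ 0.47 → 1.

1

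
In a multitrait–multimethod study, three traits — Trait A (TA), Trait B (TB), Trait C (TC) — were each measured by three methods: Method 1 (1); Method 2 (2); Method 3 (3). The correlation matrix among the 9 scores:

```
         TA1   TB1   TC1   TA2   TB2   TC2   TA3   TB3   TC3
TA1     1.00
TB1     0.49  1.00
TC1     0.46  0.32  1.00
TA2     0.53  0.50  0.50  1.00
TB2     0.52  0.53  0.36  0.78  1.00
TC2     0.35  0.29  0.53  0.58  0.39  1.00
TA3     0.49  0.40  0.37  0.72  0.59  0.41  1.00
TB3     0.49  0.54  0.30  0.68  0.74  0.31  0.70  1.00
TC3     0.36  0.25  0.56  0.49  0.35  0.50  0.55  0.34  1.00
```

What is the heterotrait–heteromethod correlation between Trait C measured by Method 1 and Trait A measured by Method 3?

0.37

Different traits and methods: r(TC1, TA3) = 0.37.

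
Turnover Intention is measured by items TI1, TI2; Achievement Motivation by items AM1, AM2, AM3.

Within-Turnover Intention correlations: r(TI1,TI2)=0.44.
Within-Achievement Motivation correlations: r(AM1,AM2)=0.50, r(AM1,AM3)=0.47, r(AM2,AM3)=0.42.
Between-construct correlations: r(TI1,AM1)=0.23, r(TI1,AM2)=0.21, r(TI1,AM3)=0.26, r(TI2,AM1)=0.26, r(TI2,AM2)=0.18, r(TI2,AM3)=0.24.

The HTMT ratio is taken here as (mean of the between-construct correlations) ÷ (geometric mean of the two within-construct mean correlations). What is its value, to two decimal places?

0.51

Between-construct mean = 1.38/6 = 0.2300.
Mean within-TI = 0.44/1 = 0.4400; mean within-AM = 1.39/3 = 0.4633.
Geometric mean = √(0.4400 × 0.4633) = 0.4515.
HTMT = 0.2300 / 0.4515 = 0.51.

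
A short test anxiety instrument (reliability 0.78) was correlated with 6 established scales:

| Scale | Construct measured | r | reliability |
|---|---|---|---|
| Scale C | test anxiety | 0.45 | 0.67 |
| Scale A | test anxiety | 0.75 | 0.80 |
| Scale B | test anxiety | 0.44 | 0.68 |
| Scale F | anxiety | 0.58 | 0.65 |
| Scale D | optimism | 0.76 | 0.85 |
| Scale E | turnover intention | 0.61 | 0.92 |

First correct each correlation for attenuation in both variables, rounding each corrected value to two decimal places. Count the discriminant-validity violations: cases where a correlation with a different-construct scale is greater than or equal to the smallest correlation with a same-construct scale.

3

Disattenuated r (r / √(r_scale · r_new)):
  Scale C (conv): 0.45 / √(0.67·0.78) = 0.62
  Scale A (conv): 0.75 / √(0.80·0.78) = 0.95
  Scale B (conv): 0.44 / √(0.68·0.78) = 0.60
  Scale F (disc): 0.58 / √(0.65·0.78) = 0.81
  Scale D (disc): 0.76 / √(0.85·0.78) = 0.93
  Scale E (disc): 0.61 / √(0.92·0.78) = 0.72
Smallest convergent = 0.60. Discriminant values: 0.81, 0.93, 0.72; count ≥ 0.60 → 3.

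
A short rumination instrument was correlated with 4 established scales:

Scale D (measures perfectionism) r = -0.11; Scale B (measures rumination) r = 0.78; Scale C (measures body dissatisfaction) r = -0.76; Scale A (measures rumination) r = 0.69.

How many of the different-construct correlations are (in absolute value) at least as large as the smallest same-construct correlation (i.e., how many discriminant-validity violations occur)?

Convergent (same construct = rumination): Scale B, Scale A.
Smallest convergent = 0.69. Discriminant |r|: 0.11, 0.76; count ≥ 0.69 → 1.

1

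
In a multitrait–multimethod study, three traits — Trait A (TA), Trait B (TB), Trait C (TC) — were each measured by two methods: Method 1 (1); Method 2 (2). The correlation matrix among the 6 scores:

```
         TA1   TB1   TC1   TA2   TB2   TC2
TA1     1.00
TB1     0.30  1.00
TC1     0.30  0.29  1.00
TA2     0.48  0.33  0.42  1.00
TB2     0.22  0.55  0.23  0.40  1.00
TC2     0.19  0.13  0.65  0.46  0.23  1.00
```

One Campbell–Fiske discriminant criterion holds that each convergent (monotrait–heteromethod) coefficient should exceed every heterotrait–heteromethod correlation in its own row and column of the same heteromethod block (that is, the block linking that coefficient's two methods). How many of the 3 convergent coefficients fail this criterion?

Convergent coefficients and their comparison sets:
TA (methods 1·2): 0.48 vs {0.22, 0.33, 0.19, 0.42} → pass.
TB (methods 1·2): 0.55 vs {0.33, 0.22, 0.13, 0.23} → pass.
TC (methods 1·2): 0.65 vs {0.42, 0.19, 0.23, 0.13} → pass.
0 of 3 fail.

0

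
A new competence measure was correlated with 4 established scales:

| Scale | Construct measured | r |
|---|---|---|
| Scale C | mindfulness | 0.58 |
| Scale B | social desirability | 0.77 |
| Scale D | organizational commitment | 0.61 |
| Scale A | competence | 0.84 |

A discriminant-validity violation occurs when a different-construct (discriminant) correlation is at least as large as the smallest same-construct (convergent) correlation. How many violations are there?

Convergent (same construct = competence): Scale A.
Smallest convergent = 0.84. Discriminant values: 0.58, 0.77, 0.61; count ≥ 0.84 → 0.

0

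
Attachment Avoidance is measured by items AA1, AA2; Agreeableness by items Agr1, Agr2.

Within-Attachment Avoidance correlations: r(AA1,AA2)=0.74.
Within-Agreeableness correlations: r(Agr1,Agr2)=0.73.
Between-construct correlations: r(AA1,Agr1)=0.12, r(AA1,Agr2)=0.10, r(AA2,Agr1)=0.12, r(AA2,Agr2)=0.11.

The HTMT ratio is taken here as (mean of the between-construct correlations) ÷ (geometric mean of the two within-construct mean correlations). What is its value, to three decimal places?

0.153

Between-construct mean = 0.45/4 = 0.1125.
Mean within-AA = 0.74/1 = 0.7400; mean within-Agr = 0.73/1 = 0.7300.
Geometric mean = √(0.7400 × 0.7300) = 0.7350.
HTMT = 0.1125 / 0.7350 = 0.153.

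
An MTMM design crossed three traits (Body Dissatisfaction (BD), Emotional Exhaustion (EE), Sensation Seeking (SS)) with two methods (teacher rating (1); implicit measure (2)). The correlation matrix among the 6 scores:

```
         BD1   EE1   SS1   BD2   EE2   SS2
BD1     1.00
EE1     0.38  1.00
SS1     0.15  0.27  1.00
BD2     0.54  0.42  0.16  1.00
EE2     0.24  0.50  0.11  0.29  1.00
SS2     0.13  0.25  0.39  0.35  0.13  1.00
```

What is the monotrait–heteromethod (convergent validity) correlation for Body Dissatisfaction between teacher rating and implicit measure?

0.54

Same trait (BD), different methods: r(BD1, BD2) = 0.54.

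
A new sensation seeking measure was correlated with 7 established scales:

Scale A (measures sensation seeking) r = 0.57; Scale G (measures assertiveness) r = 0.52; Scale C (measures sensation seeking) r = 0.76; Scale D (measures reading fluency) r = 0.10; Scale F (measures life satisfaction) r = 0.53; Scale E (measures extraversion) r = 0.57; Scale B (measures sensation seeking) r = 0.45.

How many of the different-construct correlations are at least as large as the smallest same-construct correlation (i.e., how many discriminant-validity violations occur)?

Convergent (same construct = sensation seeking): Scale A, Scale C, Scale B.
Smallest convergent = 0.45. Discriminant values: 0.52, 0.10, 0.53, 0.57; count ≥ 0.45 → 3.

3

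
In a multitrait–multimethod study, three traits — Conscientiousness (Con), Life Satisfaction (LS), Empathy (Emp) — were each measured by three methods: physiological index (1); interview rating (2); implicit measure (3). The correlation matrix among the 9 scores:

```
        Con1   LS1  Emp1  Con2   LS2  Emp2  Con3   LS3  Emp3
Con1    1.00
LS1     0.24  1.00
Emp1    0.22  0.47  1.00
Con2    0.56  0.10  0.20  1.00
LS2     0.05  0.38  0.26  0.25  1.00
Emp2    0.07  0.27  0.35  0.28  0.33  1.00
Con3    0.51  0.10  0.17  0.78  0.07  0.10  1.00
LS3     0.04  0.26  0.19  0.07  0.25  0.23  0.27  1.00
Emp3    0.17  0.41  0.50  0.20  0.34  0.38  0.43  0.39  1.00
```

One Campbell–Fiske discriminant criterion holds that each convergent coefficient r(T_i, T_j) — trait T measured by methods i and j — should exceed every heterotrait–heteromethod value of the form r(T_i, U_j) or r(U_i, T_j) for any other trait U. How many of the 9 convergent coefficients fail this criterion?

2

Convergent coefficients and their comparison sets:
Con (methods 1·2): 0.56 vs {0.05, 0.10, 0.07, 0.20} → pass.
Con (methods 1·3): 0.51 vs {0.04, 0.10, 0.17, 0.17} → pass.
Con (methods 2·3): 0.78 vs {0.07, 0.07, 0.20, 0.10} → pass.
LS (methods 1·2): 0.38 vs {0.10, 0.05, 0.27, 0.26} → pass.
LS (methods 1·3): 0.26 vs {0.10, 0.04, 0.41, 0.19} → fail.
LS (methods 2·3): 0.25 vs {0.07, 0.07, 0.34, 0.23} → fail.
Emp (methods 1·2): 0.35 vs {0.20, 0.07, 0.26, 0.27} → pass.
Emp (methods 1·3): 0.50 vs {0.17, 0.17, 0.19, 0.41} → pass.
Emp (methods 2·3): 0.38 vs {0.10, 0.20, 0.23, 0.34} → pass.
2 of 9 fail.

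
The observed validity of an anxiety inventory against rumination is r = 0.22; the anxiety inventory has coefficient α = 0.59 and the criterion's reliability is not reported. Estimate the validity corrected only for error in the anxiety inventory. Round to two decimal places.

Single correction: r_c = r_obs / √r_xx = 0.22 / √0.59 = 0.22 / 0.7681 ≈ 0.29.

0.29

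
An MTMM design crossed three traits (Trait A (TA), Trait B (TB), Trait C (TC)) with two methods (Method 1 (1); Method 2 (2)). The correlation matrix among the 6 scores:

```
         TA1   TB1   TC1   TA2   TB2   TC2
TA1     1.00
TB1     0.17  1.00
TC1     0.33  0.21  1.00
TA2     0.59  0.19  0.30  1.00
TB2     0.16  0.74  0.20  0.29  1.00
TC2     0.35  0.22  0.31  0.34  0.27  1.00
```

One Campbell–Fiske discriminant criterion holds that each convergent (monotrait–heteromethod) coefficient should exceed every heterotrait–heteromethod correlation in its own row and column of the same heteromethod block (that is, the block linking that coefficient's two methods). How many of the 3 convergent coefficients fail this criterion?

Each convergent coefficient versus the relevant comparison correlations:
TA (methods 1·2): 0.59 vs {0.16, 0.19, 0.35, 0.30} → pass.
TB (methods 1·2): 0.74 vs {0.19, 0.16, 0.22, 0.20} → pass.
TC (methods 1·2): 0.31 vs {0.30, 0.35, 0.20, 0.22} → fail.
1 of 3 fail.

1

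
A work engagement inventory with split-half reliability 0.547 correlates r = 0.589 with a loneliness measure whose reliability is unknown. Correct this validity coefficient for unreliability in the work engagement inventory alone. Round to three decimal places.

Single correction: r_c = r_obs / √r_xx = 0.589 / √0.547 = 0.589 / 0.7396 ≈ 0.796.

0.796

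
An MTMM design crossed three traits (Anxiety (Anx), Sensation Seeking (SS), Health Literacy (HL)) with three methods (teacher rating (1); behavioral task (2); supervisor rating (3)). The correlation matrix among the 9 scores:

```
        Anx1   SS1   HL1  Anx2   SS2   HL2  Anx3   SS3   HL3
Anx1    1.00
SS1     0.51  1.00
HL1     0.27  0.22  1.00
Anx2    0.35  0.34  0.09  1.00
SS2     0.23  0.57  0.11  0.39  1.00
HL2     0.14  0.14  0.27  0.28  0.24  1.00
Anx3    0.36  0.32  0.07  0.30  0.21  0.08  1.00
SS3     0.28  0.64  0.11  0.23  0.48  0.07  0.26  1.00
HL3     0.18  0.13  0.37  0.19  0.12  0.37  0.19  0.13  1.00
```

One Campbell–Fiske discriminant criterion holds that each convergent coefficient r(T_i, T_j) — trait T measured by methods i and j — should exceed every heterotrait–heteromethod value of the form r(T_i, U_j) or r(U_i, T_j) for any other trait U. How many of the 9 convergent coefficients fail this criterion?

0

Checking each validity diagonal entry against its comparison values:
Anx (methods 1·2): 0.35 vs {0.23, 0.34, 0.14, 0.09} → pass.
Anx (methods 1·3): 0.36 vs {0.28, 0.32, 0.18, 0.07} → pass.
Anx (methods 2·3): 0.30 vs {0.23, 0.21, 0.19, 0.08} → pass.
SS (methods 1·2): 0.57 vs {0.34, 0.23, 0.14, 0.11} → pass.
SS (methods 1·3): 0.64 vs {0.32, 0.28, 0.13, 0.11} → pass.
SS (methods 2·3): 0.48 vs {0.21, 0.23, 0.12, 0.07} → pass.
HL (methods 1·2): 0.27 vs {0.09, 0.14, 0.11, 0.14} → pass.
HL (methods 1·3): 0.37 vs {0.07, 0.18, 0.11, 0.13} → pass.
HL (methods 2·3): 0.37 vs {0.08, 0.19, 0.07, 0.12} → pass.
0 of 9 fail.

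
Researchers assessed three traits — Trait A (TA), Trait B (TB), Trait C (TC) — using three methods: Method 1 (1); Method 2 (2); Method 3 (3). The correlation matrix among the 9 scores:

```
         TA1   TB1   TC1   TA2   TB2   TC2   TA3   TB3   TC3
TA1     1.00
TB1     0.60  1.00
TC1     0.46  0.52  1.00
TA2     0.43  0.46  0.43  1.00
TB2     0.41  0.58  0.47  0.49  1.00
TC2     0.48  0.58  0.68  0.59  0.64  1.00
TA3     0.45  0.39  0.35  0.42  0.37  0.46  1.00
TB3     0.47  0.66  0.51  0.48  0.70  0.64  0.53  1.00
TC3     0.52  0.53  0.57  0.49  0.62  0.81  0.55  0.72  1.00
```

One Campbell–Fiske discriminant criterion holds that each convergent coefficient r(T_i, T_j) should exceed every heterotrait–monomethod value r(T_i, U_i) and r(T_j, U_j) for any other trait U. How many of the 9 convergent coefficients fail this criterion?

Convergent coefficients and their comparison sets:
TA (methods 1·2): 0.43 vs {0.60, 0.49, 0.46, 0.59} → fail.
TA (methods 1·3): 0.45 vs {0.60, 0.53, 0.46, 0.55} → fail.
TA (methods 2·3): 0.42 vs {0.49, 0.53, 0.59, 0.55} → fail.
TB (methods 1·2): 0.58 vs {0.60, 0.49, 0.52, 0.64} → fail.
TB (methods 1·3): 0.66 vs {0.60, 0.53, 0.52, 0.72} → fail.
TB (methods 2·3): 0.70 vs {0.49, 0.53, 0.64, 0.72} → fail.
TC (methods 1·2): 0.68 vs {0.46, 0.59, 0.52, 0.64} → pass.
TC (methods 1·3): 0.57 vs {0.46, 0.55, 0.52, 0.72} → fail.
TC (methods 2·3): 0.81 vs {0.59, 0.55, 0.64, 0.72} → pass.
7 of 9 fail.

7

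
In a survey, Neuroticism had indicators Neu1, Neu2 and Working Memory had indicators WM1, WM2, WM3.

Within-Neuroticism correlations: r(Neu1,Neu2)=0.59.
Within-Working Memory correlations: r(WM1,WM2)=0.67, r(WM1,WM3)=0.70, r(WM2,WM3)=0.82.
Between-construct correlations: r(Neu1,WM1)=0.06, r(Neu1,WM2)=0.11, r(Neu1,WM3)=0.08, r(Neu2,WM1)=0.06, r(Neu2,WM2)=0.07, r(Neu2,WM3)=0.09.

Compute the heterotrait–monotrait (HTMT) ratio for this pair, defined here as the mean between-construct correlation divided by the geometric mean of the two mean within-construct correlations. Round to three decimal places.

0.119

Mean heterotrait r = 0.47/6 = 0.0783.
Mean within-Neu = 0.59/1 = 0.5900; mean within-WM = 2.19/3 = 0.7300.
Geometric mean = √(0.5900 × 0.7300) = 0.6563.
HTMT = 0.0783 / 0.6563 = 0.119.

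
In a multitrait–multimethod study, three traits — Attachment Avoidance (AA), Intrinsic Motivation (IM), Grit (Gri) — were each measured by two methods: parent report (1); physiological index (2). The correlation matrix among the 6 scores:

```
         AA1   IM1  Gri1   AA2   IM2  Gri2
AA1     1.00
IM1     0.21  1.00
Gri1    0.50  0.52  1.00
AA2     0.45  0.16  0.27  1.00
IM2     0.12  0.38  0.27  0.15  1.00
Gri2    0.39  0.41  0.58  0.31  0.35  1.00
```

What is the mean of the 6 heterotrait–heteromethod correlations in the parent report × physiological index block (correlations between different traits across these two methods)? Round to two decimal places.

HTHM values (method 1 × method 2): 0.12, 0.39, 0.16, 0.41, 0.27, 0.27; mean = 1.62/6 = 0.27.

0.27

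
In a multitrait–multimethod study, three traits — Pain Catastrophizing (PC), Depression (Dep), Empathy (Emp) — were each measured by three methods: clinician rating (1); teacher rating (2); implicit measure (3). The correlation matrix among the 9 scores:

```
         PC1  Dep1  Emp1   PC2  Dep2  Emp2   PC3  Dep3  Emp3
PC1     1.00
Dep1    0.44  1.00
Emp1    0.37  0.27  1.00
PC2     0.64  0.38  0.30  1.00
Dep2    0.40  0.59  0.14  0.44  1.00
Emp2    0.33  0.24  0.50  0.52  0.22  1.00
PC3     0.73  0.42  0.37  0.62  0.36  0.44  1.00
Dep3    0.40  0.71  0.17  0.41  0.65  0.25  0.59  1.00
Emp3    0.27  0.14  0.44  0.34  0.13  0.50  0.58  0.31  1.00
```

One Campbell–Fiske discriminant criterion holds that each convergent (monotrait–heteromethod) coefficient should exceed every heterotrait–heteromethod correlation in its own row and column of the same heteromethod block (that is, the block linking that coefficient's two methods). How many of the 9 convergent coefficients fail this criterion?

0

Each convergent coefficient versus the relevant comparison correlations:
PC (methods 1·2): 0.64 vs {0.40, 0.38, 0.33, 0.30} → pass.
PC (methods 1·3): 0.73 vs {0.40, 0.42, 0.27, 0.37} → pass.
PC (methods 2·3): 0.62 vs {0.41, 0.36, 0.34, 0.44} → pass.
Dep (methods 1·2): 0.59 vs {0.38, 0.40, 0.24, 0.14} → pass.
Dep (methods 1·3): 0.71 vs {0.42, 0.40, 0.14, 0.17} → pass.
Dep (methods 2·3): 0.65 vs {0.36, 0.41, 0.13, 0.25} → pass.
Emp (methods 1·2): 0.50 vs {0.30, 0.33, 0.14, 0.24} → pass.
Emp (methods 1·3): 0.44 vs {0.37, 0.27, 0.17, 0.14} → pass.
Emp (methods 2·3): 0.50 vs {0.44, 0.34, 0.25, 0.13} → pass.
0 of 9 fail.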